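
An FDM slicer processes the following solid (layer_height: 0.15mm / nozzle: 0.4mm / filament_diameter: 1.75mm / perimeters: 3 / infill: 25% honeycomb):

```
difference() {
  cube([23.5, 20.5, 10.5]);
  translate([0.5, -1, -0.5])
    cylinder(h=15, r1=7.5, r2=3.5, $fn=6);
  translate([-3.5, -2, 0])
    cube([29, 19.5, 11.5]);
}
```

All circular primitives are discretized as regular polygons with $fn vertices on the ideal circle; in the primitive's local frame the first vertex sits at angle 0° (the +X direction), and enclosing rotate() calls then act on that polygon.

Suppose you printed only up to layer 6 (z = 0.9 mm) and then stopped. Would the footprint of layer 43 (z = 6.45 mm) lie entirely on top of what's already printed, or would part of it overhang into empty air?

entirely on top

Compare the two slices. At z = 0.9: the cube is present — its section is the full 23.5×20.5 rectangle (area 481.75 mm²); the cone at (0.5, -1) (r1=7.5→r2=3.5) has section circumradius 7.127 here — a regular 6-gon (area = (6/2)·7.127²·sin(360°/6) = 131.95 mm²); the cube at (-3.5, -2) (footprint 29×19.5) is included at this height (area 565.50 mm²); After the difference (first − rest): starting from the 23.5×20.5 cube (481.75 mm²), the cone at (0.5, -1) partially overlaps it — only the 28.74 mm² overlap (of its 131.95 mm²) is removed, clipping the outline; the 29×19.5 cube at (-3.5, -2) partially overlaps it — only the 382.51 mm² overlap (of its 565.50 mm²) is removed, clipping the outline — area = 70.50 mm². At z = 6.45: the cube is present — its section is the full 23.5×20.5 rectangle (area 481.75 mm²); the cone at (0.5, -1) contributes a regular 6-gon of circumradius 5.647 (interpolated between r1=7.5 and r2=3.5 at t=0.463) (area = (6/2)·5.647²·sin(360°/6) = 82.84 mm²); the cube at (-3.5, -2) is present — its section is the full 29×19.5 rectangle (area 565.50 mm²); Subtracting the remaining from the first: starting from the 23.5×20.5 cube (481.75 mm²), the cone at (0.5, -1) partially overlaps it — only the 17.30 mm² overlap (of its 82.84 mm²) is removed, clipping the outline; the 29×19.5 cube at (-3.5, -2) partially overlaps it — only the 393.95 mm² overlap (of its 565.50 mm²) is removed, clipping the outline — area = 70.50 mm². Checking containment: the cross-section at z = 6.45 is a subset of the cross-section at z = 0.9.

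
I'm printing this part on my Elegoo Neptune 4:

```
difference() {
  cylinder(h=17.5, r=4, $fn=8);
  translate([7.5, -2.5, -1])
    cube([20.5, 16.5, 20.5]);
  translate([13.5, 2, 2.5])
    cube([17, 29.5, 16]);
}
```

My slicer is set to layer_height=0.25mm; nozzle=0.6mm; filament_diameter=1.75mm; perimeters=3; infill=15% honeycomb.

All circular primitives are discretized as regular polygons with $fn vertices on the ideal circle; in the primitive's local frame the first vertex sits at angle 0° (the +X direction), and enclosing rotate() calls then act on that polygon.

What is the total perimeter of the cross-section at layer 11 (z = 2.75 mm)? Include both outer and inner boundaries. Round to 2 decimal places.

At z = 2.75 mm: the r=4 cylinder gives a regular 8-gon of circumradius 4 (constant along its height) (perimeter = 2·8·4.000·sin(180°/8) = 24.49 mm); the 20.5×16.5 cube at (7.5, -2.5) contributes its full rectangle (perimeter 74.00 mm); the 17×29.5 cube at (13.5, 2) contributes its full rectangle (perimeter 93.00 mm); Taking the first minus the rest: starting from the r=4 cylinder, the 20.5×16.5 cube at (7.5, -2.5) misses the remaining region (no effect); the 17×29.5 cube at (13.5, 2) misses the remaining region (no effect) — boundary = 24.49 mm. Overall, the cross-section is a single solid region. Total boundary length (outer) = 24.49 mm.

24.49 mm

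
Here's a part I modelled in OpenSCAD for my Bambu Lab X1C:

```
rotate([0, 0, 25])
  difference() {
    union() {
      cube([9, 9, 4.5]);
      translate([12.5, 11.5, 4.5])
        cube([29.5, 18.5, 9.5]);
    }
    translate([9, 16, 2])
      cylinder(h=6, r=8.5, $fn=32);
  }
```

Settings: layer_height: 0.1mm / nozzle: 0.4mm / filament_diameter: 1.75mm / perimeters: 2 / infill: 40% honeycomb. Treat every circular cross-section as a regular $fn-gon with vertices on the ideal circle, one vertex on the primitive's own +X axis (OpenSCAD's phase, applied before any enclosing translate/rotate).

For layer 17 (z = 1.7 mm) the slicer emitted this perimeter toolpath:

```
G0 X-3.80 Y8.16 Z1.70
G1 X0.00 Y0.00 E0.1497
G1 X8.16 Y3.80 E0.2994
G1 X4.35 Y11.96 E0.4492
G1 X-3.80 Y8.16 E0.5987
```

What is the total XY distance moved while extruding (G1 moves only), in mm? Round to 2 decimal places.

Sum the Euclidean lengths of each G1 segment: total = 36.00 mm.

36.00 mm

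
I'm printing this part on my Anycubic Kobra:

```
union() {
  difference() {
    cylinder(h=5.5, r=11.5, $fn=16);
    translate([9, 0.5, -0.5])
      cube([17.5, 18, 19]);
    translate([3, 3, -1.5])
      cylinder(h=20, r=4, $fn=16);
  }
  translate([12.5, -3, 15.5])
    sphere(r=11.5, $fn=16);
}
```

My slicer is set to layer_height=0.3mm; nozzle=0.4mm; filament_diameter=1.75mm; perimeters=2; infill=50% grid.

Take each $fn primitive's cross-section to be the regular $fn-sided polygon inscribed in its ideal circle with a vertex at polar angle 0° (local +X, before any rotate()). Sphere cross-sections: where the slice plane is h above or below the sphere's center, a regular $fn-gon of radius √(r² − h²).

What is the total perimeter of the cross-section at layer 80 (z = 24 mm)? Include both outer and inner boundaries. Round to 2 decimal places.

At z = 24 mm: the cylinder does not reach this height (z outside [0, 5.5]); the cube at (9, 0.5) does not reach this height (z outside [-0.5, 18.5]); the cylinder at (3, 3) does not reach this height (z outside [-1.5, 18.5]); After the difference (first − rest): the first operand is absent here, so nothing remains; the sphere at (12.5, -3): section is a regular 16-gon, circumradius = √(r²−h²) = √(11.5²−8.5²) = 7.746 (perimeter = 2·16·7.746·sin(180°/16) = 48.36 mm); Taking the union: only the r=11.5 sphere at (12.5, -3) is present, so the union is just that shape — boundary = 48.36 mm. Overall, the cross-section is a single solid region. Total boundary length (outer) = 48.36 mm.

48.36 mm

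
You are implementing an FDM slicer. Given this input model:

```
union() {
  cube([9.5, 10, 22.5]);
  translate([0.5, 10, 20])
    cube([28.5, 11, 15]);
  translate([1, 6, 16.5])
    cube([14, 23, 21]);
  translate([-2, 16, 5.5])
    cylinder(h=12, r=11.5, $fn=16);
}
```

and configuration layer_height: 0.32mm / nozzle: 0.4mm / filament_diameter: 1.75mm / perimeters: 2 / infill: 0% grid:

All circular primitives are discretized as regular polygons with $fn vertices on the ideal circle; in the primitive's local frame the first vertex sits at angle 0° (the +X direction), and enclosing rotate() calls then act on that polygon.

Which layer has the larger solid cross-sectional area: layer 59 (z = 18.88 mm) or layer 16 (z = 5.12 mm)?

Layer 59 (z = 18.88): the cube is present — its section is the full 9.5×10 rectangle (area 95.00 mm²); the cube at (0.5, 10) is not intersected at this z (z outside [20, 35]); the cube at (1, 6) is present — its section is the full 14×23 rectangle (area 322.00 mm²); the cylinder at (-2, 16) is not intersected at this z (z outside [5.5, 17.5]); Combining (union): the regions partially overlap — summed areas 417.00 mm² minus the doubly-counted overlap 34.00 mm² gives 383.00 mm² — area = 383.00 mm². So its area = 383.00 mm². Layer 16 (z = 5.12): the cube (footprint 9.5×10) is included at this height (area 95.00 mm²); the cube at (0.5, 10) does not reach this height (z outside [20, 35]); the cube at (1, 6) is not intersected at this z (z outside [16.5, 37.5]); the cylinder at (-2, 16) does not reach this height (z outside [5.5, 17.5]); Combining (union): only the 9.5×10 cube is present, so the union is just that shape — area = 95.00 mm². So its area = 95.00 mm². Layer 59 is larger (383.00 vs 95.00 mm²).

layer 59 (z = 18.88 mm)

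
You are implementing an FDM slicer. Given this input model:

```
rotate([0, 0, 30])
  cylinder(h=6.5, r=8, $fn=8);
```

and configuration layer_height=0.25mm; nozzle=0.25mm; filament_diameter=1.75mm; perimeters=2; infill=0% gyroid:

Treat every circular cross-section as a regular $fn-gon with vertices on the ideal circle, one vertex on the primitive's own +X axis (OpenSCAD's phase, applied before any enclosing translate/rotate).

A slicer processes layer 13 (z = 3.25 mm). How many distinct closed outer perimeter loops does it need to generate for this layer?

At z = 3.25 mm: the r=8 cylinder gives a regular 8-gon of circumradius 8 (constant along its height); (whole slice rotated 30° about Z — lengths, areas and connectivity unchanged). The result has 1 disconnected region.

1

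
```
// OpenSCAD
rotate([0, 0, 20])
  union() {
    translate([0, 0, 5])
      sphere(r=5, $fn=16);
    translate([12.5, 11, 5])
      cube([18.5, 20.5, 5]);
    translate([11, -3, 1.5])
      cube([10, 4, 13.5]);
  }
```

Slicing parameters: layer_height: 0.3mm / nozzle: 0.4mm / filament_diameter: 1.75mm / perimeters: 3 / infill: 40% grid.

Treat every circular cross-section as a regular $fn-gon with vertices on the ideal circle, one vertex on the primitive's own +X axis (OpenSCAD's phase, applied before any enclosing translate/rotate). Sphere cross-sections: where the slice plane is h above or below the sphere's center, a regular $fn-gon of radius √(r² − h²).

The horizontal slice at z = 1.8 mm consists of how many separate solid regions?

At z = 1.8 mm: the r=5 sphere slices to a regular 16-gon of circumradius 3.842 (√(r²−h²) with h=3.2 from center); the cube at (12.5, 11) is not intersected at this z (z outside [5, 10]); the 10×4 cube at (11, -3) contributes its full rectangle; Combining (union): the 2 present regions are separate (no shared area or edge), so areas and boundary lengths simply add and each stays a separate island — 2 connected regions; (whole slice rotated 20° about Z — lengths, areas and connectivity unchanged). The result has 2 disconnected regions.

2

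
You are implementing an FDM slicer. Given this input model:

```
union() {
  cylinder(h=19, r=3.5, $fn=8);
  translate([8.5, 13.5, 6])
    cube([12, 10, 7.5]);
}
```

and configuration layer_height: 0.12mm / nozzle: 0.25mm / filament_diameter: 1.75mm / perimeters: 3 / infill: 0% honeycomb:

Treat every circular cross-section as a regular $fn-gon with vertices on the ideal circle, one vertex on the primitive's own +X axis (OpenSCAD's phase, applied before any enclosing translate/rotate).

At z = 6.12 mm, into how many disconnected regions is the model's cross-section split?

At z = 6.12 mm: the r=3.5 cylinder contributes a regular 8-gon of circumradius 3.5; the cube at (8.5, 13.5) (footprint 12×10) is included at this height; Combining (union): the 2 present regions are separate (no shared area or edge), so areas and boundary lengths simply add and each stays a separate island — 2 connected regions. The result has 2 disconnected regions.

2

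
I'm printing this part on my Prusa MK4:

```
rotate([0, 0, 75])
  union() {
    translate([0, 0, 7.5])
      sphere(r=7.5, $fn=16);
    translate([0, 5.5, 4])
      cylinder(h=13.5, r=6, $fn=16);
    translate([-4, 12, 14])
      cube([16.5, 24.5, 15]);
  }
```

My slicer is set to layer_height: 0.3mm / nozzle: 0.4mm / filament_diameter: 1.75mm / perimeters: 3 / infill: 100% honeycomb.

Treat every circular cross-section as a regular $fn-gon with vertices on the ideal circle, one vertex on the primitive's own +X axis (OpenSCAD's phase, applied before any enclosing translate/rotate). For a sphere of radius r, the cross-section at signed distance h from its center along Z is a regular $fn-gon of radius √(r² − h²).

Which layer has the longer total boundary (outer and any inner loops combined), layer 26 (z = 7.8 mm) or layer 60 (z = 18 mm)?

layer 60 (z = 18 mm)

Layer 26 (z = 7.8): the sphere: section is a regular 16-gon, circumradius = √(r²−h²) = √(7.5²−0.3²) = 7.494 (perimeter = 2·16·7.494·sin(180°/16) = 46.78 mm); the r=6 cylinder at (0, 5.5) contributes a regular 16-gon of circumradius 6 (perimeter = 2·16·6.000·sin(180°/16) = 37.46 mm); the cube at (-4, 12) does not reach this height (z outside [14, 29]); Merging all regions: the regions partially overlap (shared area 67.10 mm²), so the edge portions inside another operand are dropped and the merged outline is re-measured after clipping — boundary = 53.95 mm; (whole slice rotated 75° about Z — lengths, areas and connectivity unchanged). So its perimeter = 53.95 mm. Layer 60 (z = 18): the sphere is not intersected at this z (|z−center|=10.500 > r=7.5); the cylinder at (0, 5.5) does not reach this height (z outside [4, 17.5]); the cube at (-4, 12) is present — its section is the full 16.5×24.5 rectangle (perimeter 82.00 mm); Taking the union: only the 16.5×24.5 cube at (-4, 12) is present, so the union is just that shape — boundary = 82.00 mm; (rotated 75° about Z; rotation is an isometry so areas/perimeters/island counts are preserved). So its perimeter = 82.00 mm. Layer 60 is larger (82.00 vs 53.95 mm).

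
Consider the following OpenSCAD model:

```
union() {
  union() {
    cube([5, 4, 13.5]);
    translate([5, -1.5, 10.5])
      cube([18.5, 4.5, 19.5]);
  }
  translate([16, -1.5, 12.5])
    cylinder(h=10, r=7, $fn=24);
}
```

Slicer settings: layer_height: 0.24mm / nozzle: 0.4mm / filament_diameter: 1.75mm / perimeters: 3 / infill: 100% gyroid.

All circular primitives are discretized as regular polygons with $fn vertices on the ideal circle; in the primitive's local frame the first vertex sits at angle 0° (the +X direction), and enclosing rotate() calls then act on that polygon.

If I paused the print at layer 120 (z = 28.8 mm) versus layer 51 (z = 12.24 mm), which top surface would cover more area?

layer 51 (z = 12.24 mm)

Layer 120 (z = 28.8): the cube is absent (z outside [0, 13.5]); the cube at (5, -1.5) is present — its section is the full 18.5×4.5 rectangle (area 83.25 mm²); Combining (union): only the 18.5×4.5 cube at (5, -1.5) is present, so the union is just that shape — area = 83.25 mm²; the cylinder at (16, -1.5) is not intersected at this z (z outside [12.5, 22.5]); Merging all regions: only that combined region is present, so the union is just that shape — area = 83.25 mm². So its area = 83.25 mm². Layer 51 (z = 12.24): the 5×4 cube contributes its full rectangle (area 20.00 mm²); the cube at (5, -1.5) (footprint 18.5×4.5) is included at this height (area 83.25 mm²); Merging all regions: the 2 present regions share edge segments without overlapping in area, so areas simply add but the touching pieces fuse into one outline (the shared edge portions become interior and drop out of the boundary) — area = 103.25 mm²; the cylinder at (16, -1.5) is absent (z outside [12.5, 22.5]); Taking the union: only the result so far is present, so the union is just that shape — area = 103.25 mm². So its area = 103.25 mm². Layer 51 is larger (103.25 vs 83.25 mm²).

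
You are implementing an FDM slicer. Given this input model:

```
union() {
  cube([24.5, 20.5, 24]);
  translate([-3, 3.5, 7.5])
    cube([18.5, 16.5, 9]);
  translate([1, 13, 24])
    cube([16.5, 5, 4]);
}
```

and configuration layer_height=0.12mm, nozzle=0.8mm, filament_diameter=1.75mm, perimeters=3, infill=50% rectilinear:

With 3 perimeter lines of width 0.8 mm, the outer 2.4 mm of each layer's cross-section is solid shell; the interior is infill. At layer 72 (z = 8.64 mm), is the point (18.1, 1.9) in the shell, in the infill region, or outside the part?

shell

At z = 8.64 mm: the 24.5×20.5 cube contributes its full rectangle; the cube at (-3, 3.5) is present — its section is the full 18.5×16.5 rectangle; the cube at (1, 13) is not intersected at this z (z outside [24, 28]); Combining (union): the regions partially overlap (shared area 255.75 mm²), so overlapping operands fuse into one piece — 1 connected region. Overall, the cross-section is a single solid region. The nearest boundary edge runs (24.50, 0.00)→(0.00, 0.00); distance from the point to it = 1.90 mm. The point is inside the cross-section, 1.90 mm from the nearest boundary — within the 2.4 mm shell band (3 × 0.8).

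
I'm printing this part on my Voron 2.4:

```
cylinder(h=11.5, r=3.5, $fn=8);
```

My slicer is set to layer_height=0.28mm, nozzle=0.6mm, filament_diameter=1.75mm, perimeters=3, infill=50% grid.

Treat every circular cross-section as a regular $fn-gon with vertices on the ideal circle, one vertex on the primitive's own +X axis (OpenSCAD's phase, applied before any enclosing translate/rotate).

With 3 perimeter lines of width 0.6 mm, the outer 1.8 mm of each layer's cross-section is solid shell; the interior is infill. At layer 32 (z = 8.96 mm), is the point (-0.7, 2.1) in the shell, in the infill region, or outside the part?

shell

At z = 8.96 mm: the r=3.5 cylinder gives a regular 8-gon of circumradius 3.5 (constant along its height). Overall, the cross-section is a single solid region. The nearest boundary edge runs (0.00, 3.50)→(-2.47, 2.47); distance from the point to it = 1.03 mm. The point is inside the cross-section, 1.03 mm from the nearest boundary — within the 1.8 mm shell band (3 × 0.6).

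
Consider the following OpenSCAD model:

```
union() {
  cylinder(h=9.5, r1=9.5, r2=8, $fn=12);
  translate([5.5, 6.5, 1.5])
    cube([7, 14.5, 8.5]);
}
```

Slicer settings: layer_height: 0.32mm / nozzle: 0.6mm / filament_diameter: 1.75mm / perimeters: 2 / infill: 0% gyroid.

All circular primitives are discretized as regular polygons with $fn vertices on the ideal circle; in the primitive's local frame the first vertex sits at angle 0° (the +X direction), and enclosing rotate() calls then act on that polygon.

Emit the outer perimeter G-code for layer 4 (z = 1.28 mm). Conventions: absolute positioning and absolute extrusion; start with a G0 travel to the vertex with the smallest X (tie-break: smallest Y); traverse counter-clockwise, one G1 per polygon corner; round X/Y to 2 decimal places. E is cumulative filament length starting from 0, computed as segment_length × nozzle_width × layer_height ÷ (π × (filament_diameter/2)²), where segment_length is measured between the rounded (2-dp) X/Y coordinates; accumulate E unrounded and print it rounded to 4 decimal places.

G0 X-9.30 Y0.00 Z1.28
G1 X-8.05 Y-4.65 E0.3844
G1 X-4.65 Y-8.05 E0.7682
G1 X0.00 Y-9.30 E1.1525
G1 X4.65 Y-8.05 E1.5369
G1 X8.05 Y-4.65 E1.9207
G1 X9.30 Y0.00 E2.3051
G1 X8.05 Y4.65 E2.6894
G1 X4.65 Y8.05 E3.0733
G1 X0.00 Y9.30 E3.4576
G1 X-4.65 Y8.05 E3.8420
G1 X-8.05 Y4.65 E4.2258
G1 X-9.30 Y0.00 E4.6102

At z = 1.28 mm: the cone contributes a regular 12-gon of circumradius 9.298 (interpolated between r1=9.5 and r2=8 at t=0.135); the cube at (5.5, 6.5) does not reach this height (z outside [1.5, 10]); Merging all regions: only the cone is present, so the union is just that shape — 1 connected region. The outline is a single polygon with 12 vertices. Extrusion per mm of travel: 0.6 × 0.32 / (π × 0.875²) = 0.079824. Accumulating E over each segment gives final E = 4.6102.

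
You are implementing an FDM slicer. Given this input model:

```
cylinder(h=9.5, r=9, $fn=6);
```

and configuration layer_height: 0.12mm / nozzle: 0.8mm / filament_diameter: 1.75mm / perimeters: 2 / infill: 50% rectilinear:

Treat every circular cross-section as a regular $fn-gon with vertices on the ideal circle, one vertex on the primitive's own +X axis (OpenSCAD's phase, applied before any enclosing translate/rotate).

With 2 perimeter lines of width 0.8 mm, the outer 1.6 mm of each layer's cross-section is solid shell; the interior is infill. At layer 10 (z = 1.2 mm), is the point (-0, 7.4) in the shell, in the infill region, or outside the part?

At z = 1.2 mm: the r=9 cylinder contributes a regular 6-gon of circumradius 9. Overall, the cross-section is a single solid region. The nearest boundary edge runs (4.50, 7.79)→(-4.50, 7.79); distance from the point to it = 0.39 mm. The point is inside the cross-section, 0.39 mm from the nearest boundary — within the 1.6 mm shell band (2 × 0.8).

shell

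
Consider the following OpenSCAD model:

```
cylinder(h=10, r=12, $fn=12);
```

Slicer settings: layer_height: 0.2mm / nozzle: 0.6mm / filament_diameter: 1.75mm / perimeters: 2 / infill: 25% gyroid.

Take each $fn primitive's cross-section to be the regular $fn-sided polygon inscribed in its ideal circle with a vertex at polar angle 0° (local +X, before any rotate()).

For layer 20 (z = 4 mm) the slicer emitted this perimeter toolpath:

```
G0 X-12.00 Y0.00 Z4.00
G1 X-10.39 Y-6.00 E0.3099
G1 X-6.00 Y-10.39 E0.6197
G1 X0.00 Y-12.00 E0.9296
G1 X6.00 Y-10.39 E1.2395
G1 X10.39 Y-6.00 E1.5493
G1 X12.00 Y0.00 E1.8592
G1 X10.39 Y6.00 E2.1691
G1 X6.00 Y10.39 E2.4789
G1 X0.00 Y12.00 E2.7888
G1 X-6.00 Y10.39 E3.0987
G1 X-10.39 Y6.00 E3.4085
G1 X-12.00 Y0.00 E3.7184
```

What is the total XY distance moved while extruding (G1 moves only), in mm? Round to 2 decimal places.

Sum the Euclidean lengths of each G1 segment: total = 74.53 mm.

74.53 mm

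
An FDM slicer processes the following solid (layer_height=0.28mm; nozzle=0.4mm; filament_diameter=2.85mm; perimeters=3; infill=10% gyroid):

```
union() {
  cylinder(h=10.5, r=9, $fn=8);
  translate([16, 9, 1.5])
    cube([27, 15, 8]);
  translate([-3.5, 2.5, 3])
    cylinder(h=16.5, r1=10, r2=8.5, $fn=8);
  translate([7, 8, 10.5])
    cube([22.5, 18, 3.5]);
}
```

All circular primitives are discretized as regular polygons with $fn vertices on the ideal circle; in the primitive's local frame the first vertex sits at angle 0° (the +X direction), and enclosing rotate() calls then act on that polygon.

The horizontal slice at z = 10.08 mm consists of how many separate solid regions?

At z = 10.08 mm: the cylinder: section is a regular 8-gon, circumradius r=9; the cube at (16, 9) is absent (z outside [1.5, 9.5]); the cone at (-3.5, 2.5) (r1=10→r2=8.5) has section circumradius 9.356 here — a regular 8-gon; the cube at (7, 8) does not reach this height (z outside [10.5, 14]); Taking the union: the regions partially overlap (shared area 163.45 mm²), so overlapping operands fuse into one piece — 1 connected region. The result has 1 disconnected region.

1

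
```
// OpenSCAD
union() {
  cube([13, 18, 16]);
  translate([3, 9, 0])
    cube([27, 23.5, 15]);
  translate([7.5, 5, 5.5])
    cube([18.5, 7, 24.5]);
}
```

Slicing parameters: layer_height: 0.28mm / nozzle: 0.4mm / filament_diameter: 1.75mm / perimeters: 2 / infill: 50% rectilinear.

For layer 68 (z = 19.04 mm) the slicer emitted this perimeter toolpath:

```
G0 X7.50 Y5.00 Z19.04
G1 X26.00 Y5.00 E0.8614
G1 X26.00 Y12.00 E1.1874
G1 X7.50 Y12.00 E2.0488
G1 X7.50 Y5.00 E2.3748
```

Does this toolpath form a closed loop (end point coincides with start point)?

Start point (G0): (7.50, 5.00). End point (last G1): the path returns to the start — closed.

yes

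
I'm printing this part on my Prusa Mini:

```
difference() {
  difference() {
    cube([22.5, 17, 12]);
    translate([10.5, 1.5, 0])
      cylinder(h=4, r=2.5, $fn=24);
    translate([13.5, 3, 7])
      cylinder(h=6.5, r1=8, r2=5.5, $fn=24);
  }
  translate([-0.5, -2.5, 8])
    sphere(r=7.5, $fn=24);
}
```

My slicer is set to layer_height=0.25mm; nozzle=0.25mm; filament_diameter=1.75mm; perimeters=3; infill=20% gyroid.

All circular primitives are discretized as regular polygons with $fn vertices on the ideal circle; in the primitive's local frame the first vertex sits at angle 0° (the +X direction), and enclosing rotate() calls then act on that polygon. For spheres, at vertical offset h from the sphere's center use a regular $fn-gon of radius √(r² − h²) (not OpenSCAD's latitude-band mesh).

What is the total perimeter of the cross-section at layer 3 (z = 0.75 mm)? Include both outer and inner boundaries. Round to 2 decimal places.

At z = 0.75 mm: the cube (footprint 22.5×17) is included at this height (perimeter 79.00 mm); the r=2.5 cylinder at (10.5, 1.5) contributes a regular 24-gon of circumradius 2.5 (perimeter = 2·24·2.500·sin(180°/24) = 15.66 mm); the cone at (13.5, 3) is absent (z outside [7, 13.5]); Subtracting the remaining from the first: starting from the 22.5×17 cube, the r=2.5 cylinder at (10.5, 1.5) partially overlaps it — only the 16.68 mm² overlap (of its 19.41 mm²) is removed, clipping the outline — boundary = 86.13 mm; the sphere at (-0.5, -2.5): section is a regular 24-gon, circumradius = √(r²−h²) = √(7.5²−7.25²) = 1.920 (perimeter = 2·24·1.920·sin(180°/24) = 12.03 mm); Subtracting the remaining from the first: starting from the result so far, the r=7.5 sphere at (-0.5, -2.5) misses the remaining region (no effect) — boundary = 86.13 mm. Overall, the cross-section is a single solid region. Total boundary length (outer) = 86.13 mm.

86.13 mm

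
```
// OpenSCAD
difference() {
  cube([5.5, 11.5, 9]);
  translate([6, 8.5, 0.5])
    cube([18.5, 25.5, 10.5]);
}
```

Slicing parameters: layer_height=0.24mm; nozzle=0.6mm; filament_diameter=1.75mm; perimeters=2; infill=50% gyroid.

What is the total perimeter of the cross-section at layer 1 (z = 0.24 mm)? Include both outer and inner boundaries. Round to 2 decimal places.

34.00 mm

At z = 0.24 mm: the 5.5×11.5 cube contributes its full rectangle (perimeter 34.00 mm); the cube at (6, 8.5) is not intersected at this z (z outside [0.5, 11]); Subtracting the remaining from the first: none of the subtracted shapes is present at this height, so the 5.5×11.5 cube is unchanged — boundary = 34.00 mm. Overall, the cross-section is a single solid region. Total boundary length (outer) = 34.00 mm.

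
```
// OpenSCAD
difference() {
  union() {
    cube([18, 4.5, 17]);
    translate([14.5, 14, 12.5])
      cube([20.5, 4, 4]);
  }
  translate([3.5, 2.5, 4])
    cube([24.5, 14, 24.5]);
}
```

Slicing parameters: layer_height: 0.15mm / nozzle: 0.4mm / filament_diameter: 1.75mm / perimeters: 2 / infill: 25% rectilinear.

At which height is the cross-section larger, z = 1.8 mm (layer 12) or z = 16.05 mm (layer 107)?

layer 107 (z = 16.05 mm)

Layer 12 (z = 1.8): the cube is present — its section is the full 18×4.5 rectangle (area 81.00 mm²); the cube at (14.5, 14) is not intersected at this z (z outside [12.5, 16.5]); Taking the union: only the 18×4.5 cube is present, so the union is just that shape — area = 81.00 mm²; the cube at (3.5, 2.5) does not reach this height (z outside [4, 28.5]); Subtracting the remaining from the first: none of the subtracted shapes is present at this height, so that combined region is unchanged — area = 81.00 mm². So its area = 81.00 mm². Layer 107 (z = 16.05): the cube (footprint 18×4.5) is included at this height (area 81.00 mm²); the cube at (14.5, 14) (footprint 20.5×4) is included at this height (area 82.00 mm²); Taking the union: the 2 present regions are separate (no shared area or edge), so areas and boundary lengths simply add and each stays a separate island — area = 163.00 mm²; the cube at (3.5, 2.5) is present — its section is the full 24.5×14 rectangle (area 343.00 mm²); After the difference (first − rest): starting from the result so far (163.00 mm²), the 24.5×14 cube at (3.5, 2.5) partially overlaps it — only the 62.75 mm² overlap (of its 343.00 mm²) is removed, clipping the outline — area = 100.25 mm². So its area = 100.25 mm². Layer 107 is larger (100.25 vs 81.00 mm²).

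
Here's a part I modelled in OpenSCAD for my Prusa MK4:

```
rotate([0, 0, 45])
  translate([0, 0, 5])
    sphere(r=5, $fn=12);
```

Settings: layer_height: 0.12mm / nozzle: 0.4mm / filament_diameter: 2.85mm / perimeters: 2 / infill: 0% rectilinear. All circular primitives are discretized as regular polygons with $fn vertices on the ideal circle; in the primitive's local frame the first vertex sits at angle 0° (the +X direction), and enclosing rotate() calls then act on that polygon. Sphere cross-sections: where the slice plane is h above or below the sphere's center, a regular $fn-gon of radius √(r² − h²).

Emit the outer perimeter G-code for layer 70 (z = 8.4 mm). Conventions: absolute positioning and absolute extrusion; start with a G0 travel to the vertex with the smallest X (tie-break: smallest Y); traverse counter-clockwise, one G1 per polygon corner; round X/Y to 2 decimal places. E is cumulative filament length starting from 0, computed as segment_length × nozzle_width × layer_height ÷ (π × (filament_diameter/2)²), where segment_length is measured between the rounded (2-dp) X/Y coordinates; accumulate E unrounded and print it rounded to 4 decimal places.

At z = 8.4 mm: the r=5 sphere slices to a regular 12-gon of circumradius 3.666 (√(r²−h²) with h=3.4 from center); (rotated 45° about Z; rotation is an isometry so areas/perimeters/island counts are preserved). The outline is a single polygon with 12 vertices. Extrusion per mm of travel: 0.4 × 0.12 / (π × 1.425²) = 0.007524. Accumulating E over each segment gives final E = 0.1713.

G0 X-3.54 Y-0.95 Z8.40
G1 X-2.59 Y-2.59 E0.0143
G1 X-0.95 Y-3.54 E0.0285
G1 X0.95 Y-3.54 E0.0428
G1 X2.59 Y-2.59 E0.0571
G1 X3.54 Y-0.95 E0.0713
G1 X3.54 Y0.95 E0.0856
G1 X2.59 Y2.59 E0.0999
G1 X0.95 Y3.54 E0.1142
G1 X-0.95 Y3.54 E0.1285
G1 X-2.59 Y2.59 E0.1427
G1 X-3.54 Y0.95 E0.1570
G1 X-3.54 Y-0.95 E0.1713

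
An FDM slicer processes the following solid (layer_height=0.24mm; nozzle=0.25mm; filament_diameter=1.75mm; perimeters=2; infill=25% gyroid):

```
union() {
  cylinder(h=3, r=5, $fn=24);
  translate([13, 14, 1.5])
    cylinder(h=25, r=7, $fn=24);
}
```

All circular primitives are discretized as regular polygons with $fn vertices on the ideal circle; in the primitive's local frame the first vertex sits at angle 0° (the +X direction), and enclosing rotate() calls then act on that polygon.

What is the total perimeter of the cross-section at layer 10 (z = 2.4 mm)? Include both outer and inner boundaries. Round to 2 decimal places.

At z = 2.4 mm: the r=5 cylinder gives a regular 24-gon of circumradius 5 (constant along its height) (perimeter = 2·24·5.000·sin(180°/24) = 31.33 mm); the cylinder at (13, 14): section is a regular 24-gon, circumradius r=7 (perimeter = 2·24·7.000·sin(180°/24) = 43.86 mm); Combining (union): the 2 present regions are separate (no shared area or edge), so areas and boundary lengths simply add and each stays a separate island — boundary = 75.18 mm. Overall, the cross-section has 2 separate islands. Total boundary length (outer) = 75.18 mm.

75.18 mm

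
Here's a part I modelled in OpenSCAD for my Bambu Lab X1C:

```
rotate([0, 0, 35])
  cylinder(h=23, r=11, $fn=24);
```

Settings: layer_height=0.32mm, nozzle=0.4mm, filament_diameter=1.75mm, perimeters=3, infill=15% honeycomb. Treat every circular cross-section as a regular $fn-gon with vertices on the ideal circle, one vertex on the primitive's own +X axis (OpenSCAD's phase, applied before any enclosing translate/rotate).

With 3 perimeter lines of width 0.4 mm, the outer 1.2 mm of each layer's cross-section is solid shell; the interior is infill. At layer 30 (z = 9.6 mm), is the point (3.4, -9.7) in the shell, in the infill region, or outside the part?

shell

At z = 9.6 mm: the cylinder: section is a regular 24-gon, circumradius r=11; (rotated 35° about Z; rotation is an isometry so areas/perimeters/island counts are preserved). Overall, the cross-section is a single solid region. Undo the 35° rotation: the query point maps to (-2.779, -9.896) in the un-rotated model frame. The nearest boundary edge runs (-5.50, -9.53)→(-2.85, -10.63); distance from the point to it = 0.70 mm. The point is inside the cross-section, 0.70 mm from the nearest boundary — within the 1.2 mm shell band (3 × 0.4).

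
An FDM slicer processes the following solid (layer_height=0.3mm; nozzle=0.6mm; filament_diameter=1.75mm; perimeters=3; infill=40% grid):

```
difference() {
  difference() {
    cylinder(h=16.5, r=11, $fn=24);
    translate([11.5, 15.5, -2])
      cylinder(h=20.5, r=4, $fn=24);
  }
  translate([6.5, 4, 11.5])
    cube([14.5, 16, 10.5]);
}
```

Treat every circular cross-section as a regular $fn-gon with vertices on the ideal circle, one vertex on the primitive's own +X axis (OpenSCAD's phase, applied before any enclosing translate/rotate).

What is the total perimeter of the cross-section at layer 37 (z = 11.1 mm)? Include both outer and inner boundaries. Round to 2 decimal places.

At z = 11.1 mm: the r=11 cylinder contributes a regular 24-gon of circumradius 11 (perimeter = 2·24·11.000·sin(180°/24) = 68.92 mm); the cylinder at (11.5, 15.5): section is a regular 24-gon, circumradius r=4 (perimeter = 2·24·4.000·sin(180°/24) = 25.06 mm); Taking the first minus the rest: starting from the r=11 cylinder, the r=4 cylinder at (11.5, 15.5) misses the remaining region (no effect) — boundary = 68.92 mm; the cube at (6.5, 4) is not intersected at this z (z outside [11.5, 22]); Subtracting the remaining from the first: none of the subtracted shapes is present at this height, so that combined region is unchanged — boundary = 68.92 mm. Overall, the cross-section is a single solid region. Total boundary length (outer) = 68.92 mm.

68.92 mm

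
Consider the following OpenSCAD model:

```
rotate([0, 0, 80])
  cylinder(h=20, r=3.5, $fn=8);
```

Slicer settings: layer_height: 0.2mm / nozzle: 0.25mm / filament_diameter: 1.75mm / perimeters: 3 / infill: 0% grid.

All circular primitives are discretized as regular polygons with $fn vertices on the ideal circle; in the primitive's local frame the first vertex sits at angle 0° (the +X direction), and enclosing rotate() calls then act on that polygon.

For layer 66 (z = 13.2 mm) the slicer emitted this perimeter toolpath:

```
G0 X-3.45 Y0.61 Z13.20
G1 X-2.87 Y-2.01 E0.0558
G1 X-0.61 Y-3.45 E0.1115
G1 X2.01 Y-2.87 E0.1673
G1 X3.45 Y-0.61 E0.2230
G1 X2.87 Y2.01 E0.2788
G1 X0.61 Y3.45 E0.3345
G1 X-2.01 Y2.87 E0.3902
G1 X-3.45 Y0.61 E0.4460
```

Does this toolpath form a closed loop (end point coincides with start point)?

yes

Start point (G0): (-3.45, 0.61). End point (last G1): the path returns to the start — closed.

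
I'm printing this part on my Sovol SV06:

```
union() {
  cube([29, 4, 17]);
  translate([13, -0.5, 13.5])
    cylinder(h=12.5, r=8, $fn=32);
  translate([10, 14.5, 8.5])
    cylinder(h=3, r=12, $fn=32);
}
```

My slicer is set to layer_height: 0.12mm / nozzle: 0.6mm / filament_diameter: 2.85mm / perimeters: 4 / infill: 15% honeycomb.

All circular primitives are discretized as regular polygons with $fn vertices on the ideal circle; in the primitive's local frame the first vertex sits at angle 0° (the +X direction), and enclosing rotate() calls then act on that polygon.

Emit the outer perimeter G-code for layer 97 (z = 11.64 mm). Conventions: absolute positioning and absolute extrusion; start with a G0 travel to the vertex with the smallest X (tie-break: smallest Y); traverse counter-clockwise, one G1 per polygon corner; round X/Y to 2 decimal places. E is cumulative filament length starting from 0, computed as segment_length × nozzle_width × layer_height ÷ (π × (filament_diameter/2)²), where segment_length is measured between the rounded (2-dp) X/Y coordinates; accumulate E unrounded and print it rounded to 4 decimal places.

At z = 11.64 mm: the cube (footprint 29×4) is included at this height; the cylinder at (13, -0.5) is absent (z outside [13.5, 26]); the cylinder at (10, 14.5) is absent (z outside [8.5, 11.5]); Combining (union): only the 29×4 cube is present, so the union is just that shape — 1 connected region. The outline is a single polygon with 4 vertices. Extrusion per mm of travel: 0.6 × 0.12 / (π × 1.425²) = 0.011286. Accumulating E over each segment gives final E = 0.7449.

G0 X0.00 Y0.00 Z11.64
G1 X29.00 Y0.00 E0.3273
G1 X29.00 Y4.00 E0.3724
G1 X0.00 Y4.00 E0.6998
G1 X0.00 Y0.00 E0.7449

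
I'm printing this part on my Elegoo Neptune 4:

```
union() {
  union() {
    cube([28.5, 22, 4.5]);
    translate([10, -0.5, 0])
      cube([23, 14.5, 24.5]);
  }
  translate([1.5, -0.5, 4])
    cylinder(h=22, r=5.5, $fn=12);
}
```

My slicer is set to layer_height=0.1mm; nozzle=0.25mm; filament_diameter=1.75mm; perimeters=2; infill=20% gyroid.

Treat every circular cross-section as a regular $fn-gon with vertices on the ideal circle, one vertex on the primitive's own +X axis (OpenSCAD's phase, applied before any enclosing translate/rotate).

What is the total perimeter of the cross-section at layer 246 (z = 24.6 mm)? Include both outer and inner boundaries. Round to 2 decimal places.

At z = 24.6 mm: the cube is not intersected at this z (z outside [0, 4.5]); the cube at (10, -0.5) does not reach this height (z outside [0, 24.5]); Merging all regions: nothing is present at this height; the r=5.5 cylinder at (1.5, -0.5) contributes a regular 12-gon of circumradius 5.5 (perimeter = 2·12·5.500·sin(180°/12) = 34.16 mm); Taking the union: only the r=5.5 cylinder at (1.5, -0.5) is present, so the union is just that shape — boundary = 34.16 mm. Overall, the cross-section is a single solid region. Total boundary length (outer) = 34.16 mm.

34.16 mm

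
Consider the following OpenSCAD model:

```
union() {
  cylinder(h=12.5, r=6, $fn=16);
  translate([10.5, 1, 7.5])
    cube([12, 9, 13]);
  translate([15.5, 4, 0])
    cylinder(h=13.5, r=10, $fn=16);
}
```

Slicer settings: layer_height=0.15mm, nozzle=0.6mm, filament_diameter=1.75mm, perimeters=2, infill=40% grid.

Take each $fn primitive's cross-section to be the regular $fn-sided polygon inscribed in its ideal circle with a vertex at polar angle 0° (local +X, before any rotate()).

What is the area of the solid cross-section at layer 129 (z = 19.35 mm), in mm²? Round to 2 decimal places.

At z = 19.35 mm: the cylinder does not reach this height (z outside [0, 12.5]); the cube at (10.5, 1) is present — its section is the full 12×9 rectangle (area 108.00 mm²); the cylinder at (15.5, 4) does not reach this height (z outside [0, 13.5]); Combining (union): only the 12×9 cube at (10.5, 1) is present, so the union is just that shape — area = 108.00 mm². Overall, the cross-section is a single solid region. Net area = 108.00 mm².

108.00 mm²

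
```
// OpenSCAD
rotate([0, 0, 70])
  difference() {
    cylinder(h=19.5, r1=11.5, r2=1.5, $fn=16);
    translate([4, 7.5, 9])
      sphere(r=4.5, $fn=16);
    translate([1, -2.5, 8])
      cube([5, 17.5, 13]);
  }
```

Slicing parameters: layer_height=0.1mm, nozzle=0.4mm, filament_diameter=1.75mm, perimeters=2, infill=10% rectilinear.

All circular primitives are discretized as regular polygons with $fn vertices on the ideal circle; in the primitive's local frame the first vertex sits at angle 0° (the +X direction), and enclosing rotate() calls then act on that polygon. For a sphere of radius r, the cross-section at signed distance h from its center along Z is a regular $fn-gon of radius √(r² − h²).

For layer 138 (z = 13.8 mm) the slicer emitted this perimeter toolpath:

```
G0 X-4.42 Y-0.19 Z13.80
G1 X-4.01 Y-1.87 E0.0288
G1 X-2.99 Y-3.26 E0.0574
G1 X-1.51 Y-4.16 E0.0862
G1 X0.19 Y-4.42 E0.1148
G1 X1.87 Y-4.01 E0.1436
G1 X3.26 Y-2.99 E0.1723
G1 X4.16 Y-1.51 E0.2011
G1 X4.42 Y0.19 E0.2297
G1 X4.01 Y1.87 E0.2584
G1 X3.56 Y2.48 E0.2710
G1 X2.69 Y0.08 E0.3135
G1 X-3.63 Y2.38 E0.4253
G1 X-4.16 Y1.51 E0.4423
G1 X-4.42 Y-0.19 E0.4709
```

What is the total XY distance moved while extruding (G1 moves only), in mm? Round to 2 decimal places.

28.31 mm

Sum the Euclidean lengths of each G1 segment: total = 28.31 mm.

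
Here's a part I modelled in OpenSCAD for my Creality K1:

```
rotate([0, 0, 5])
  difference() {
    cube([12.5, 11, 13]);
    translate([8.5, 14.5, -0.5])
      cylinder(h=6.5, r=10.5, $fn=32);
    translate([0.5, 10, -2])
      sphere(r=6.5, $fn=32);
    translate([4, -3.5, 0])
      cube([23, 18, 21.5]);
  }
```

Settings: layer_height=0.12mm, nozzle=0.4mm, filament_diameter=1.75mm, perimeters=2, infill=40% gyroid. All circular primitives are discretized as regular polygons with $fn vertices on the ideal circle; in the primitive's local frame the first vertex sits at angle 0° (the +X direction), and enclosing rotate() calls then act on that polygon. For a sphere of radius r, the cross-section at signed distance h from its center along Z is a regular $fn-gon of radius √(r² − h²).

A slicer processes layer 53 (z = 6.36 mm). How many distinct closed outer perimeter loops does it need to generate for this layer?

At z = 6.36 mm: the cube is present — its section is the full 12.5×11 rectangle; the cylinder at (8.5, 14.5) is not intersected at this z (z outside [-0.5, 6]); the sphere at (0.5, 10) does not reach this height (|z−center|=8.360 > r=6.5); the 23×18 cube at (4, -3.5) contributes its full rectangle; Subtracting the remaining from the first: starting from the 12.5×11 cube, the 23×18 cube at (4, -3.5) partially overlaps it — only the 93.50 mm² overlap (of its 414.00 mm²) is removed, clipping the outline — 1 connected region; (whole slice rotated 5° about Z — lengths, areas and connectivity unchanged). The result has 1 disconnected region.

1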